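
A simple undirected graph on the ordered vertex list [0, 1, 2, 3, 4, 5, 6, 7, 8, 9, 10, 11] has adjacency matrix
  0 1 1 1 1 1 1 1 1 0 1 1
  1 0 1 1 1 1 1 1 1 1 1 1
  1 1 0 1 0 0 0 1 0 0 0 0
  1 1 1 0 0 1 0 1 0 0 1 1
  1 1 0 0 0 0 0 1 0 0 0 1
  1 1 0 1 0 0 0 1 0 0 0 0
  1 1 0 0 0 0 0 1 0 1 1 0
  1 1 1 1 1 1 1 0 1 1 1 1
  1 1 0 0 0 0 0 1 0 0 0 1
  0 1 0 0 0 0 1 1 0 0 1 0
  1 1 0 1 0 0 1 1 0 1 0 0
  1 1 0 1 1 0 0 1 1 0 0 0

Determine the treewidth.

A width-4 tree decomposition is:
Bags: B1 = {0, 1, 3, 7, 11}  B2 = {0, 1, 3, 5, 7}  B3 = {0, 1, 3, 7, 10}  B4 = {0, 1, 6, 7, 10}  B5 = {0, 1, 7, 8, 11}  B6 = {0, 1, 2, 3, 7}  B7 = {0, 1, 4, 7, 11}  B8 = {1, 6, 7, 9, 10}
Tree: B1–B2, B1–B3, B3–B4, B1–B5, B1–B6, B5–B7, B4–B8
Every bag has size at most 5, so the width is 5 − 1 = 4 and tw(G) ≤ 4. On the other hand G contains the 5-clique {0, 1, 7, 8, 11}. A clique must lie in a single bag of any decomposition, so no decomposition can have width below 4. The upper and lower bounds meet at 4, so that is the treewidth.

4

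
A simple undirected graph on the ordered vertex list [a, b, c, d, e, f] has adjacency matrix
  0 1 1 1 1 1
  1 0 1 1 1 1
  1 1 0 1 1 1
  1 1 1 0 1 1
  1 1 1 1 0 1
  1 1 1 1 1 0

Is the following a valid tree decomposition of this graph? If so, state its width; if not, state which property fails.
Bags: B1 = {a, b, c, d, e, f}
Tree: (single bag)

Checking the three conditions: (i) the bags cover all of {a, b, c, d, e, f}; (ii) for each edge, some bag contains both endpoints; (iii) the bags containing any fixed vertex form a subtree. All hold, so the decomposition is valid with width 6 − 1 = 5.

Yes; width 5.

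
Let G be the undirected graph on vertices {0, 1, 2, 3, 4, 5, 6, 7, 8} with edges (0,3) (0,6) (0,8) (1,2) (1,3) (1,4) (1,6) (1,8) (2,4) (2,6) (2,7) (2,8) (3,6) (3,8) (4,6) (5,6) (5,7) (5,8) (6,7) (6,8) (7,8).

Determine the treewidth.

3

A width-3 tree decomposition is:
Bags: B1 = {1, 2, 4, 6}  B2 = {1, 2, 6, 8}  B3 = {2, 6, 7, 8}  B4 = {1, 3, 6, 8}  B5 = {5, 6, 7, 8}  B6 = {0, 3, 6, 8}
Tree: B1–B2, B2–B3, B2–B4, B3–B5, B4–B6
Each bag holds 4 vertices, so the decomposition has width 3, which upper-bounds the treewidth. For the lower bound, the 4 vertices {0, 3, 6, 8} are pairwise adjacent, and any tree decomposition puts a clique entirely inside one bag — forcing width ≥ 3. Hence tw(G) = 3 exactly.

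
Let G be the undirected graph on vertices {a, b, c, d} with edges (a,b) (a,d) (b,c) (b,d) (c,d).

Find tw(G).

A width-2 tree decomposition is:
Bags: B1 = {a, b, d}  B2 = {b, c, d}
Tree: B1–B2
Each bag holds 3 vertices, so the decomposition has width 2, which upper-bounds the treewidth. Conversely, {b, c, d} is a clique of size 3, and the vertices of any clique must share a bag in every tree decomposition; so some bag has ≥ 3 vertices and tw(G) ≥ 2. Combining the bounds, tw(G) = 2.

2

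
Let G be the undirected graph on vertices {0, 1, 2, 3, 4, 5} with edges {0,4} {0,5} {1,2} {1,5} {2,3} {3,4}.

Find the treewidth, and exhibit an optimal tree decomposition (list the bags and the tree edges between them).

Treewidth 2.
One optimal decomposition is:
Bags: B1 = {1, 2, 5}  B2 = {0, 2, 5}  B3 = {0, 2, 4}  B4 = {2, 3, 4}
Tree: B1–B2, B2–B3, B3–B4

Each bag holds 3 vertices, so the decomposition has width 2, which upper-bounds the treewidth. For the lower bound, G contains the cycle 2–1–5–0–4–3–2, so G is not a forest; only forests have treewidth ≤ 1, hence tw(G) ≥ 2. Hence tw(G) = 2 exactly.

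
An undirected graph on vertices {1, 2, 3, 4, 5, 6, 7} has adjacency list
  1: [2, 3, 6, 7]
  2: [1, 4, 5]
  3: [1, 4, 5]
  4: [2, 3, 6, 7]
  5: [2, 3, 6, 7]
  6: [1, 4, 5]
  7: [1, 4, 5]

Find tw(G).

A width-3 tree decomposition is:
Bags: B1 = {1, 4, 5, 7}  B2 = {1, 3, 4, 5}  B3 = {1, 4, 5, 6}  B4 = {1, 2, 4, 5}
Tree: B1–B2, B2–B3, B3–B4
The largest bag has 4 vertices, giving width 3; this decomposition certifies tw(G) ≤ 3. For the lower bound: the 4 vertex sets {1,7}, {3,4}, {5}, {6} are disjoint, each induces a connected subgraph, and every pair is joined by at least one edge of G. Contracting each set to a single vertex therefore yields K_{4} as a minor, and since treewidth is minor-monotone, tw(G) ≥ tw(K_{4}) = 3. The upper and lower bounds meet at 3, so that is the treewidth.

3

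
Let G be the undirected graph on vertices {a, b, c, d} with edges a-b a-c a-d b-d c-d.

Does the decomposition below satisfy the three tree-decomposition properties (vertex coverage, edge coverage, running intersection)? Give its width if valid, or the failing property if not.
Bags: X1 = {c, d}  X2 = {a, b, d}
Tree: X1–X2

No — edge (a,c) lies in no bag.

A tree decomposition must satisfy three properties: every vertex lies in some bag; for every edge, both endpoints lie together in some bag; and for every vertex, the bags containing it form a connected subtree. Here edge (a,c) lies in no bag, so the decomposition is invalid.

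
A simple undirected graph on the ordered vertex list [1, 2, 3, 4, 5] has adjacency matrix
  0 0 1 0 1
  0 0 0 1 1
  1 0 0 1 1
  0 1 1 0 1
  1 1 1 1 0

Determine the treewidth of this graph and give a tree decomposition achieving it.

Treewidth 2.
One such decomposition:
Bags: B1 = {1, 3, 5}  B2 = {3, 4, 5}  B3 = {2, 4, 5}
Tree: B1–B2, B2–B3

Each bag holds 3 vertices, so the decomposition has width 2, which upper-bounds the treewidth. Conversely, {2, 4, 5} is a clique of size 3, and the vertices of any clique must share a bag in every tree decomposition; so some bag has ≥ 3 vertices and tw(G) ≥ 2. Therefore the treewidth is 2.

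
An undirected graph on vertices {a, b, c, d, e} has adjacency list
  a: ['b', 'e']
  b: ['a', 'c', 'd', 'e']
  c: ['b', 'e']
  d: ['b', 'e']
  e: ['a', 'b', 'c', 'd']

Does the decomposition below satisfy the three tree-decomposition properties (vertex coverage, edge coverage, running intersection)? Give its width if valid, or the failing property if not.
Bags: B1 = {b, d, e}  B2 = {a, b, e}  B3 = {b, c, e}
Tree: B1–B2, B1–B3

Yes; width 2.

Checking the three conditions: (i) the bags cover all of {a, b, c, d, e}; (ii) for each edge, some bag contains both endpoints; (iii) the bags containing any fixed vertex form a subtree. All hold, so the decomposition is valid with width 3 − 1 = 2.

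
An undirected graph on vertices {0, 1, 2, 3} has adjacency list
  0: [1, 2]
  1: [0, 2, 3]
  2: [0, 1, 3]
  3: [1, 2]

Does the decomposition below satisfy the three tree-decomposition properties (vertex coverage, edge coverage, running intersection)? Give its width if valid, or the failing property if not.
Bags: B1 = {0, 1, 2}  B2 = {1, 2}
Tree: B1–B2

A tree decomposition must satisfy three properties: every vertex lies in some bag; for every edge, both endpoints lie together in some bag; and for every vertex, the bags containing it form a connected subtree. Here vertex 3 appears in no bag, so the decomposition is invalid.

No — vertex 3 appears in no bag.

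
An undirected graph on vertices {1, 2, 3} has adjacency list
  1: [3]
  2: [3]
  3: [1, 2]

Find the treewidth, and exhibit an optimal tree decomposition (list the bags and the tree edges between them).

Treewidth 1.
One optimal decomposition is:
Bags: B1 = {2, 3}  B2 = {1, 3}
Tree: B1–B2

Each bag holds 2 vertices, so the decomposition has width 1, which upper-bounds the treewidth. G has an edge, so its treewidth is at least 1. Hence tw(G) = 1 exactly.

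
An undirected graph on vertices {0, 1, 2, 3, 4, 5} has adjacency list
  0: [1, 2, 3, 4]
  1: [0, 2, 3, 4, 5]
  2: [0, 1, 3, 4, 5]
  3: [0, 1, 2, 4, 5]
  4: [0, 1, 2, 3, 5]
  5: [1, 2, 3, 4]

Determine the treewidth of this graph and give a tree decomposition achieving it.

Treewidth 4.
One such decomposition:
Bags: B1 = {1, 2, 3, 4, 5}  B2 = {0, 1, 2, 3, 4}
Tree: B1–B2

Every bag has size at most 5, so the width is 5 − 1 = 4 and tw(G) ≤ 4. For the lower bound, the 5 vertices {0, 1, 2, 3, 4} are pairwise adjacent, and any tree decomposition puts a clique entirely inside one bag — forcing width ≥ 4. Hence tw(G) = 4 exactly.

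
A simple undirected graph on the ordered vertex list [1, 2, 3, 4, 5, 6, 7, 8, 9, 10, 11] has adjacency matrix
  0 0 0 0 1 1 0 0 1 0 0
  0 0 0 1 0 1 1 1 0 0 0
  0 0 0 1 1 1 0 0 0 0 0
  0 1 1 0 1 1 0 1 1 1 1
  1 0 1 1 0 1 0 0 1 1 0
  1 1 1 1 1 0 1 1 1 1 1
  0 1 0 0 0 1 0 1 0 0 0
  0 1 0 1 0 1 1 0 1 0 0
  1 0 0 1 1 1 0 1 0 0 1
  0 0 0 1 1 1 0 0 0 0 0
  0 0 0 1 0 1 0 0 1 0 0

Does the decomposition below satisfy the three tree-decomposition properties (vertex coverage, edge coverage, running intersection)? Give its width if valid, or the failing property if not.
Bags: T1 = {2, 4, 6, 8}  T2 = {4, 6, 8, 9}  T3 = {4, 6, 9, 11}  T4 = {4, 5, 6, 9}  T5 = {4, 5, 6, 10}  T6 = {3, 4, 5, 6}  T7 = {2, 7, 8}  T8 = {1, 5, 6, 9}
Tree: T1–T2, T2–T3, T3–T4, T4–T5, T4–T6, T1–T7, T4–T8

No — edge (6,7) lies in no bag.

A tree decomposition must satisfy three properties: every vertex lies in some bag; for every edge, both endpoints lie together in some bag; and for every vertex, the bags containing it form a connected subtree. Here edge (6,7) lies in no bag, so the decomposition is invalid.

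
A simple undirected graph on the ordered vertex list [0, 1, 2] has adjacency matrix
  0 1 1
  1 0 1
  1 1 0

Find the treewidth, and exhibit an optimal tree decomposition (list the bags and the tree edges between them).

With just one bag of size 3, the width is 3 − 1 = 2, so tw(G) ≤ 2. On the other hand G contains the 3-clique {0, 1, 2}. A clique must lie in a single bag of any decomposition, so no decomposition can have width below 2. The upper and lower bounds meet at 2, so that is the treewidth.

Treewidth 2.
Bags: B1 = {0, 1, 2}
Tree: (single bag)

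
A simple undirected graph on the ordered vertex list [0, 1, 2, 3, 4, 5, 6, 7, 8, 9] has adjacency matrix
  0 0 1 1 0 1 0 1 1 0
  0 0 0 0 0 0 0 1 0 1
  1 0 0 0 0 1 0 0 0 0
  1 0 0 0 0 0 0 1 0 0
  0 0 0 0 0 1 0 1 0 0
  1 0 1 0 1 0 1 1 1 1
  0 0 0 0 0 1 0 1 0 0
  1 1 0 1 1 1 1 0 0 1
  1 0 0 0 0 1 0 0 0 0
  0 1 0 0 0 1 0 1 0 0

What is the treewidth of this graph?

A width-2 tree decomposition is:
Bags: B1 = {0, 5, 7}  B2 = {0, 3, 7}  B3 = {4, 5, 7}  B4 = {5, 7, 9}  B5 = {1, 7, 9}  B6 = {0, 5, 8}  B7 = {5, 6, 7}  B8 = {0, 2, 5}
Tree: B1–B2, B1–B3, B3–B4, B4–B5, B1–B6, B1–B7, B1–B8
Every bag has size at most 3, so the width is 3 − 1 = 2 and tw(G) ≤ 2. On the other hand G contains the 3-clique {1, 7, 9}. A clique must lie in a single bag of any decomposition, so no decomposition can have width below 2. The upper and lower bounds meet at 2, so that is the treewidth.

2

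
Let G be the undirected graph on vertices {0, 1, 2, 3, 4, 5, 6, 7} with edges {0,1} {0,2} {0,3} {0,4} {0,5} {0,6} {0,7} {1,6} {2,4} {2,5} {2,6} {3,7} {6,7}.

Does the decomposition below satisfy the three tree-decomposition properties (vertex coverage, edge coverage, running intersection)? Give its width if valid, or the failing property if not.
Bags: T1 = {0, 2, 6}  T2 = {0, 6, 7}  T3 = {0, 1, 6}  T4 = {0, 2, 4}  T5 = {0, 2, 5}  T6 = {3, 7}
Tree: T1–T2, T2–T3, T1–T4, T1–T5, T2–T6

A tree decomposition must satisfy three properties: every vertex lies in some bag; for every edge, both endpoints lie together in some bag; and for every vertex, the bags containing it form a connected subtree. Here edge (0,3) lies in no bag, so the decomposition is invalid.

No — edge (0,3) lies in no bag.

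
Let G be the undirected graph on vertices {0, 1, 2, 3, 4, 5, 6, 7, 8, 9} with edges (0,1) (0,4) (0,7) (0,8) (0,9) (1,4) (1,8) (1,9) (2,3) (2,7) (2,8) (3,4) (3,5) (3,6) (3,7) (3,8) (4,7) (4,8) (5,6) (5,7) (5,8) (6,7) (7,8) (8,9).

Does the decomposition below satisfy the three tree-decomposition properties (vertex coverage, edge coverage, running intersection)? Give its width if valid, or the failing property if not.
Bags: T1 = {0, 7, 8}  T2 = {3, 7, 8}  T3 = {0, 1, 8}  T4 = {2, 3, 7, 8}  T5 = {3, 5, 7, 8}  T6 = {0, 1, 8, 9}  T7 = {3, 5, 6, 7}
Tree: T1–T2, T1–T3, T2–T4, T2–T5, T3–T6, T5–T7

No — vertex 4 appears in no bag.

A tree decomposition must satisfy three properties: every vertex lies in some bag; for every edge, both endpoints lie together in some bag; and for every vertex, the bags containing it form a connected subtree. Here vertex 4 appears in no bag, so the decomposition is invalid.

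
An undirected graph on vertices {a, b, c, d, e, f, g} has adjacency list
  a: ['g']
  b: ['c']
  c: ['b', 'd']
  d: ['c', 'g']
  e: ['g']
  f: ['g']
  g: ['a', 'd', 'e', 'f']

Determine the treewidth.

1

A width-1 tree decomposition is:
Bags: B1 = {a, g}  B2 = {f, g}  B3 = {d, g}  B4 = {c, d}  B5 = {e, g}  B6 = {b, c}
Tree: B1–B2, B2–B3, B3–B4, B1–B5, B4–B6
The largest bag has 2 vertices, giving width 1; this decomposition certifies tw(G) ≤ 1. Any graph with an edge has treewidth ≥ 1, and G has the edge a–g. The upper and lower bounds meet at 1, so that is the treewidth.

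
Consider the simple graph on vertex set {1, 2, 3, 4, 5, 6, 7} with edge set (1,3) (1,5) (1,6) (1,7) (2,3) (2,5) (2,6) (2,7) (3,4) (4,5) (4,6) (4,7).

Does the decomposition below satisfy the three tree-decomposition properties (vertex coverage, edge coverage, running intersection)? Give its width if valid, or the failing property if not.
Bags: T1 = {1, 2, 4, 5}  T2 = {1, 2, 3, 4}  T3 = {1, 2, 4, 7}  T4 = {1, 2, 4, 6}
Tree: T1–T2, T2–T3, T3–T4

Vertex coverage: the bags together contain {1, 2, 3, 4, 5, 6, 7}, the full vertex set. Edge coverage: each edge of G has both endpoints in at least one bag. Running intersection: for every vertex, the bags containing it form a connected subtree. All three properties hold, so this is a valid tree decomposition of width max|bag| − 1 = 3, and hence tw(G) ≤ 3.

Yes; width 3.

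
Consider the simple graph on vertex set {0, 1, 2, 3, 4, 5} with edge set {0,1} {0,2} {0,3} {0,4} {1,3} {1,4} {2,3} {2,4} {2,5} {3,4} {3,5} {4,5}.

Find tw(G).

3

A width-3 tree decomposition is:
Bags: B1 = {2, 3, 4, 5}  B2 = {0, 2, 3, 4}  B3 = {0, 1, 3, 4}
Tree: B1–B2, B2–B3
The largest bag has 4 vertices, giving width 3; this decomposition certifies tw(G) ≤ 3. On the other hand G contains the 4-clique {0, 1, 3, 4}. A clique must lie in a single bag of any decomposition, so no decomposition can have width below 3. Combining the bounds, tw(G) = 3.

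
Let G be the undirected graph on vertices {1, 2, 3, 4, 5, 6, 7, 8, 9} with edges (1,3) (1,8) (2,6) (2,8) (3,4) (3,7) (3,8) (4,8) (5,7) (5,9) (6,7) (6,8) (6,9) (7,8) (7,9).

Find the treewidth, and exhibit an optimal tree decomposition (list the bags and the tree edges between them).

Treewidth 2.
One optimal decomposition is:
Bags: B1 = {6, 7, 8}  B2 = {2, 6, 8}  B3 = {6, 7, 9}  B4 = {3, 7, 8}  B5 = {1, 3, 8}  B6 = {5, 7, 9}  B7 = {3, 4, 8}
Tree: B1–B2, B1–B3, B1–B4, B4–B5, B3–B6, B4–B7

The largest bag has 3 vertices, giving width 2; this decomposition certifies tw(G) ≤ 2. On the other hand G contains the 3-clique {2, 6, 8}. A clique must lie in a single bag of any decomposition, so no decomposition can have width below 2. Combining the bounds, tw(G) = 2.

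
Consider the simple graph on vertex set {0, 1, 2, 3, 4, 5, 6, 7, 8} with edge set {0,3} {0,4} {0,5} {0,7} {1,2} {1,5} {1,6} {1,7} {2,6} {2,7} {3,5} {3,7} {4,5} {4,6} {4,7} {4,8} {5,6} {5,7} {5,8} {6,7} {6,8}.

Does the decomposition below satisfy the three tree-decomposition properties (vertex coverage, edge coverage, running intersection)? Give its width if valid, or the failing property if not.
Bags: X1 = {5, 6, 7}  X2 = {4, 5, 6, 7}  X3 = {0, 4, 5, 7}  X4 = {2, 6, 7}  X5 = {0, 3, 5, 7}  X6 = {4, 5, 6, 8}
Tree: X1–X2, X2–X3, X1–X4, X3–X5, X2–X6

A tree decomposition must satisfy three properties: every vertex lies in some bag; for every edge, both endpoints lie together in some bag; and for every vertex, the bags containing it form a connected subtree. Here vertex 1 appears in no bag, so the decomposition is invalid.

No — vertex 1 appears in no bag.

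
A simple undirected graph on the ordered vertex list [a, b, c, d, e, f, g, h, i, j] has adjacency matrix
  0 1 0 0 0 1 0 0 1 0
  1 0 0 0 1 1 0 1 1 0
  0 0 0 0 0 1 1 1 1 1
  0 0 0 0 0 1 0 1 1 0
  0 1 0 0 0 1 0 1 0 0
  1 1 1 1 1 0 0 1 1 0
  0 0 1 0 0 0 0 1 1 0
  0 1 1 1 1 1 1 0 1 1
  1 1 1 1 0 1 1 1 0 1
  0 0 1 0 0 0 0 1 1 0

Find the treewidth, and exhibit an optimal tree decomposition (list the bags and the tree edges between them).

Each bag holds 4 vertices, so the decomposition has width 3, which upper-bounds the treewidth. Conversely, {b, e, f, h} is a clique of size 4, and the vertices of any clique must share a bag in every tree decomposition; so some bag has ≥ 4 vertices and tw(G) ≥ 3. Therefore the treewidth is 3.

Treewidth 3.
One optimal decomposition is:
Bags: B1 = {c, f, h, i}  B2 = {b, f, h, i}  B3 = {d, f, h, i}  B4 = {c, g, h, i}  B5 = {b, e, f, h}  B6 = {a, b, f, i}  B7 = {c, h, i, j}
Tree: B1–B2, B1–B3, B1–B4, B2–B5, B2–B6, B4–B7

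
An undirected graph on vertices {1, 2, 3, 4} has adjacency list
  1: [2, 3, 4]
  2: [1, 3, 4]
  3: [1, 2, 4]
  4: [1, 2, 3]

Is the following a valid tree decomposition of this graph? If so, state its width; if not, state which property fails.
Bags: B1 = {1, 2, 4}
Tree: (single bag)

A tree decomposition must satisfy three properties: every vertex lies in some bag; for every edge, both endpoints lie together in some bag; and for every vertex, the bags containing it form a connected subtree. Here vertex 3 appears in no bag, so the decomposition is invalid.

No — vertex 3 appears in no bag.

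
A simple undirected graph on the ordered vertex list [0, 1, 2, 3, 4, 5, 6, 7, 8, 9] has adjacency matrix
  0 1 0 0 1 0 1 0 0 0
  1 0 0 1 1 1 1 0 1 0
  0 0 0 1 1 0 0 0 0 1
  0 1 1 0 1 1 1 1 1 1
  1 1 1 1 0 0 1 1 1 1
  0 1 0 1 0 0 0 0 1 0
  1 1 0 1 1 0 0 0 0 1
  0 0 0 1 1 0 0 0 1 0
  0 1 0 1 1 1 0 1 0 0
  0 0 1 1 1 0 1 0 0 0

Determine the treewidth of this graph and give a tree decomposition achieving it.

Every bag has size at most 4, so the width is 4 − 1 = 3 and tw(G) ≤ 3. For the lower bound, the 4 vertices {0, 1, 4, 6} are pairwise adjacent, and any tree decomposition puts a clique entirely inside one bag — forcing width ≥ 3. The upper and lower bounds meet at 3, so that is the treewidth.

Treewidth 3.
Bags: B1 = {1, 3, 4, 8}  B2 = {1, 3, 4, 6}  B3 = {3, 4, 6, 9}  B4 = {1, 3, 5, 8}  B5 = {3, 4, 7, 8}  B6 = {2, 3, 4, 9}  B7 = {0, 1, 4, 6}
Tree: B1–B2, B2–B3, B1–B4, B1–B5, B3–B6, B2–B7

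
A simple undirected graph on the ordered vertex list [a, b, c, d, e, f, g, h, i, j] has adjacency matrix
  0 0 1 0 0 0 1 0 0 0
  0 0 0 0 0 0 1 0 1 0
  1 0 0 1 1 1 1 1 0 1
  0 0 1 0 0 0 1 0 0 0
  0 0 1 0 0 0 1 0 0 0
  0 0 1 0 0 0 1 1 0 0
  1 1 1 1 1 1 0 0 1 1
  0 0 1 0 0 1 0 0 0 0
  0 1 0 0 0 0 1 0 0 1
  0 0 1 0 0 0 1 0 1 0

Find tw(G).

A width-2 tree decomposition is:
Bags: B1 = {c, f, g}  B2 = {c, f, h}  B3 = {c, e, g}  B4 = {c, g, j}  B5 = {c, d, g}  B6 = {g, i, j}  B7 = {a, c, g}  B8 = {b, g, i}
Tree: B1–B2, B1–B3, B1–B4, B4–B5, B4–B6, B4–B7, B6–B8
The largest bag has 3 vertices, giving width 2; this decomposition certifies tw(G) ≤ 2. On the other hand G contains the 3-clique {c, d, g}. A clique must lie in a single bag of any decomposition, so no decomposition can have width below 2. Combining the bounds, tw(G) = 2.

2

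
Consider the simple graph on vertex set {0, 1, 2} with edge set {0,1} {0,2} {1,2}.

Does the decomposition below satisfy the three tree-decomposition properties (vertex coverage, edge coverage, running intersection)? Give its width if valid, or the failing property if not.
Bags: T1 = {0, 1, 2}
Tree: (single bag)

Yes; width 2.

Checking the three conditions: (i) the bags cover all of {0, 1, 2}; (ii) for each edge, some bag contains both endpoints; (iii) the bags containing any fixed vertex form a subtree. All hold, so the decomposition is valid with width 3 − 1 = 2.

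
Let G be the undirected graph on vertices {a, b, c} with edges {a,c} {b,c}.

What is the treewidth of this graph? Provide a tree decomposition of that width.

The largest bag has 2 vertices, giving width 1; this decomposition certifies tw(G) ≤ 1. Since G has at least one edge (e.g. c–a), it is not an edgeless graph, so tw(G) ≥ 1. Hence tw(G) = 1 exactly.

Treewidth 1.
One such decomposition:
Bags: B1 = {a, c}  B2 = {b, c}
Tree: B1–B2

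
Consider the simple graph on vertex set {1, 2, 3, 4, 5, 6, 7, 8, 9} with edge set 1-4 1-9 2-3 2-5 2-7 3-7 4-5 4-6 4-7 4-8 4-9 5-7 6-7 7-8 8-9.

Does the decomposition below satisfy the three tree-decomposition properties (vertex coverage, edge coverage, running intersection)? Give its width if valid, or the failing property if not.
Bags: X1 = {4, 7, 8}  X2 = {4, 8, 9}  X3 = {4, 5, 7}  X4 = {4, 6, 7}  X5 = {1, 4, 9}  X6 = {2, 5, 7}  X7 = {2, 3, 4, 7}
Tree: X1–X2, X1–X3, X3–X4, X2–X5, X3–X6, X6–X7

No — bags containing vertex 4 are not connected in the tree.

A tree decomposition must satisfy three properties: every vertex lies in some bag; for every edge, both endpoints lie together in some bag; and for every vertex, the bags containing it form a connected subtree. Here bags containing vertex 4 are not connected in the tree, so the decomposition is invalid.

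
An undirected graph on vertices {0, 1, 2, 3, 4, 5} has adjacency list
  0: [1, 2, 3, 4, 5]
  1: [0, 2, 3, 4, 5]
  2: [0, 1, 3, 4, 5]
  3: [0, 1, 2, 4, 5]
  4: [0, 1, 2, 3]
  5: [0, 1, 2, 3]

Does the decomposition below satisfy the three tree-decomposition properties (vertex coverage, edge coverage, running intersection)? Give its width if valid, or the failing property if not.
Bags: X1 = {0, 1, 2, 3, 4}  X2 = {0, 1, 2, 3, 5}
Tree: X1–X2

Checking the three conditions: (i) the bags cover all of {0, 1, 2, 3, 4, 5}; (ii) for each edge, some bag contains both endpoints; (iii) the bags containing any fixed vertex form a subtree. All hold, so the decomposition is valid with width 5 − 1 = 4.

Yes; width 4.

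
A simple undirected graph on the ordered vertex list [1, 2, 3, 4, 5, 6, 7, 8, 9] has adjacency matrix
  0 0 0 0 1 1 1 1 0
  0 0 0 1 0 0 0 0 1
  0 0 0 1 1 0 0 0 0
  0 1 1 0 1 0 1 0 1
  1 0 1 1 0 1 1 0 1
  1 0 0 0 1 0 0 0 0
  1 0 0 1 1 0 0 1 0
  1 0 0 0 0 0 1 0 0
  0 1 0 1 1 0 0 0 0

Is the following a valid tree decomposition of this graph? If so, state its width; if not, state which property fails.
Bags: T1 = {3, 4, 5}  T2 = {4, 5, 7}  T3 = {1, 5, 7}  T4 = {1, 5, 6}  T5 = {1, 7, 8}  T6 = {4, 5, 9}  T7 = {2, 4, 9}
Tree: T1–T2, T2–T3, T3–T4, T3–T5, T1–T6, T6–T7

Every vertex of G appears in some bag (union = {1, 2, 3, 4, 5, 6, 7, 8, 9}); every edge is covered by a bag; and for each vertex v the set of bags containing v is connected in the bag tree. The decomposition is therefore valid. The largest bag has 3 vertices, so the width is 2.

Yes; width 2.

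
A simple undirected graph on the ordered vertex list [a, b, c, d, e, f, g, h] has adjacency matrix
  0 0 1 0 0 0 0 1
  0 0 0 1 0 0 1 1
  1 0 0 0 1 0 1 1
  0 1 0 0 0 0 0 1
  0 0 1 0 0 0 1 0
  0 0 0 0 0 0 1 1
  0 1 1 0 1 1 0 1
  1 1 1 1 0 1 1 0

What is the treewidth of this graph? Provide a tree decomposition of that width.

Treewidth 2.
Bags: B1 = {b, g, h}  B2 = {c, g, h}  B3 = {f, g, h}  B4 = {c, e, g}  B5 = {a, c, h}  B6 = {b, d, h}
Tree: B1–B2, B1–B3, B2–B4, B2–B5, B1–B6

Every bag has size at most 3, so the width is 3 − 1 = 2 and tw(G) ≤ 2. For the lower bound, the 3 vertices {c, e, g} are pairwise adjacent, and any tree decomposition puts a clique entirely inside one bag — forcing width ≥ 2. The upper and lower bounds meet at 2, so that is the treewidth.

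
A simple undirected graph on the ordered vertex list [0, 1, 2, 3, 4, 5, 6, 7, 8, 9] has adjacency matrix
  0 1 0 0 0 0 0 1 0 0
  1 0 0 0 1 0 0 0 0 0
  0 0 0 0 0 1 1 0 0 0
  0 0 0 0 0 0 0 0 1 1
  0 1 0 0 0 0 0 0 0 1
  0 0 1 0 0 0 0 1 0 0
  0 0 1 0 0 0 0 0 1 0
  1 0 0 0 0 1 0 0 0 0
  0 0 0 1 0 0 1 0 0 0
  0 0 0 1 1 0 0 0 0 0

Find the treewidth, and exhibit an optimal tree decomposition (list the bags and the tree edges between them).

Treewidth 2.
One such decomposition:
Bags: B1 = {2, 5, 6}  B2 = {5, 6, 8}  B3 = {3, 5, 8}  B4 = {3, 5, 9}  B5 = {4, 5, 9}  B6 = {1, 4, 5}  B7 = {0, 1, 5}  B8 = {0, 5, 7}
Tree: B1–B2, B2–B3, B3–B4, B4–B5, B5–B6, B6–B7, B7–B8

Each bag holds 3 vertices, so the decomposition has width 2, which upper-bounds the treewidth. For the lower bound, G contains the cycle 5–2–6–8–3–9–4–1–0–7–5, so G is not a forest; only forests have treewidth ≤ 1, hence tw(G) ≥ 2. Therefore the treewidth is 2.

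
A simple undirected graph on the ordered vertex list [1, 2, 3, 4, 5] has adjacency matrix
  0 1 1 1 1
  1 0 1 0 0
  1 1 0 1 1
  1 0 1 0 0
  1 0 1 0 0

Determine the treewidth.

A width-2 tree decomposition is:
Bags: B1 = {1, 2, 3}  B2 = {1, 3, 5}  B3 = {1, 3, 4}
Tree: B1–B2, B1–B3
Every bag has size at most 3, so the width is 3 − 1 = 2 and tw(G) ≤ 2. For the lower bound, the 3 vertices {1, 2, 3} are pairwise adjacent, and any tree decomposition puts a clique entirely inside one bag — forcing width ≥ 2. Therefore the treewidth is 2.

2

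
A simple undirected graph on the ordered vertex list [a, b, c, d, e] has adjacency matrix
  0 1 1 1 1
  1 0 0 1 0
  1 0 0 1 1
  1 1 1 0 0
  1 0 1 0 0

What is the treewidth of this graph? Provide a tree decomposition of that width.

Treewidth 2.
One optimal decomposition is:
Bags: B1 = {a, c, d}  B2 = {a, b, d}  B3 = {a, c, e}
Tree: B1–B2, B1–B3

Each bag holds 3 vertices, so the decomposition has width 2, which upper-bounds the treewidth. On the other hand G contains the 3-clique {a, c, d}. A clique must lie in a single bag of any decomposition, so no decomposition can have width below 2. The upper and lower bounds meet at 2, so that is the treewidth.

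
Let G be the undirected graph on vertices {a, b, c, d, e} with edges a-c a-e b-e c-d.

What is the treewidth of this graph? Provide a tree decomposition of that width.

Treewidth 1.
One such decomposition:
Bags: B1 = {b, e}  B2 = {a, e}  B3 = {a, c}  B4 = {c, d}
Tree: B1–B2, B2–B3, B3–B4

Each bag holds 2 vertices, so the decomposition has width 1, which upper-bounds the treewidth. Since G has at least one edge (e.g. b–e), it is not an edgeless graph, so tw(G) ≥ 1. Hence tw(G) = 1 exactly.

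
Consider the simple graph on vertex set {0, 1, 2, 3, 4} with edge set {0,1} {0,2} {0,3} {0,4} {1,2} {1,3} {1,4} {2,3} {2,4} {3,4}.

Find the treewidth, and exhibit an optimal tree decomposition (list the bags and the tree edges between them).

With just one bag of size 5, the width is 5 − 1 = 4, so tw(G) ≤ 4. On the other hand G contains the 5-clique {0, 1, 2, 3, 4}. A clique must lie in a single bag of any decomposition, so no decomposition can have width below 4. Hence tw(G) = 4 exactly.

Treewidth 4.
Bags: B1 = {0, 1, 2, 3, 4}
Tree: (single bag)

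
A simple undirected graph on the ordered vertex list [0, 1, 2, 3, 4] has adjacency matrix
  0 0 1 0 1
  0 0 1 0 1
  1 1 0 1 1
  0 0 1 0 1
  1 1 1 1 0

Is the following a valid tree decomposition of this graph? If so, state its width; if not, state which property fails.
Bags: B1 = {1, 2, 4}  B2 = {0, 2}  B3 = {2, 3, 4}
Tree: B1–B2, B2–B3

No — edge (4,0) lies in no bag.

A tree decomposition must satisfy three properties: every vertex lies in some bag; for every edge, both endpoints lie together in some bag; and for every vertex, the bags containing it form a connected subtree. Here edge (4,0) lies in no bag, so the decomposition is invalid.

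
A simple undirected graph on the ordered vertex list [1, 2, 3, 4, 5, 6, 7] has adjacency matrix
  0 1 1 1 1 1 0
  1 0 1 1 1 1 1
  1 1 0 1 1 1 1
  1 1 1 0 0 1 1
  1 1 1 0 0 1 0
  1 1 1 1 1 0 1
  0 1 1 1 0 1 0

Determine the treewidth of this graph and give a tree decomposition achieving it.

The largest bag has 5 vertices, giving width 4; this decomposition certifies tw(G) ≤ 4. Conversely, {1, 2, 3, 4, 6} is a clique of size 5, and the vertices of any clique must share a bag in every tree decomposition; so some bag has ≥ 5 vertices and tw(G) ≥ 4. Therefore the treewidth is 4.

Treewidth 4.
One optimal decomposition is:
Bags: B1 = {1, 2, 3, 4, 6}  B2 = {1, 2, 3, 5, 6}  B3 = {2, 3, 4, 6, 7}
Tree: B1–B2, B1–B3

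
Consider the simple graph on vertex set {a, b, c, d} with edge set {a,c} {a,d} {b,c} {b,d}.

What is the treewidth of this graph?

2

A width-2 tree decomposition is:
Bags: B1 = {a, c, d}  B2 = {b, c, d}
Tree: B1–B2
Each bag holds 3 vertices, so the decomposition has width 2, which upper-bounds the treewidth. For the lower bound, G contains the cycle d–a–c–b–d, so G is not a forest; only forests have treewidth ≤ 1, hence tw(G) ≥ 2. The upper and lower bounds meet at 2, so that is the treewidth.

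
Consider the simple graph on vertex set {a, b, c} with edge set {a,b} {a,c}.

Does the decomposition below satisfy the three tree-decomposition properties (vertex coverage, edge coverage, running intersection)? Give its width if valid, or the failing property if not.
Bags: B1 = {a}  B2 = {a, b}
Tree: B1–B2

No — vertex c appears in no bag.

A tree decomposition must satisfy three properties: every vertex lies in some bag; for every edge, both endpoints lie together in some bag; and for every vertex, the bags containing it form a connected subtree. Here vertex c appears in no bag, so the decomposition is invalid.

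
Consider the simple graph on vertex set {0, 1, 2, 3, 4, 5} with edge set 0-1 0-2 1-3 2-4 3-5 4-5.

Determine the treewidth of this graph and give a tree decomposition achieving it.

Treewidth 2.
Bags: B1 = {0, 2, 4}  B2 = {0, 4, 5}  B3 = {0, 3, 5}  B4 = {0, 1, 3}
Tree: B1–B2, B2–B3, B3–B4

Each bag holds 3 vertices, so the decomposition has width 2, which upper-bounds the treewidth. Since 0–2–4–5–3–1–0 is a cycle in G, G is not acyclic. Forests are exactly the graphs of treewidth ≤ 1, so tw(G) ≥ 2. Therefore the treewidth is 2.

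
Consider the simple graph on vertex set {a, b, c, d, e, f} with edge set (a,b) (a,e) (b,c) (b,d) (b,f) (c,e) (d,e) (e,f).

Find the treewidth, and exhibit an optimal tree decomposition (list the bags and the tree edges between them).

Every bag has size at most 3, so the width is 3 − 1 = 2 and tw(G) ≤ 2. Since d–b–a–e–d is a cycle in G, G is not acyclic. Forests are exactly the graphs of treewidth ≤ 1, so tw(G) ≥ 2. The upper and lower bounds meet at 2, so that is the treewidth.

Treewidth 2.
One optimal decomposition is:
Bags: B1 = {b, d, e}  B2 = {a, b, e}  B3 = {b, e, f}  B4 = {b, c, e}
Tree: B1–B2, B2–B3, B3–B4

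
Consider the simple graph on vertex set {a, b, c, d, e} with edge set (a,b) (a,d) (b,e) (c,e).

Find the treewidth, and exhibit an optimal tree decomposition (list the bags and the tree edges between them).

Each bag holds 2 vertices, so the decomposition has width 1, which upper-bounds the treewidth. Any graph with an edge has treewidth ≥ 1, and G has the edge b–a. Combining the bounds, tw(G) = 1.

Treewidth 1.
Bags: B1 = {a, b}  B2 = {b, e}  B3 = {a, d}  B4 = {c, e}
Tree: B1–B2, B1–B3, B2–B4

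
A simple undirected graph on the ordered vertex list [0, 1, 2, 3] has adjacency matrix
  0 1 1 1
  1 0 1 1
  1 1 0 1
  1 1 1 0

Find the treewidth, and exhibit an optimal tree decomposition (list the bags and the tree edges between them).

Treewidth 3.
Bags: B1 = {0, 1, 2, 3}
Tree: (single bag)

A single bag containing all 4 vertices is trivially a valid decomposition of width 3. For the lower bound, the 4 vertices {0, 1, 2, 3} are pairwise adjacent, and any tree decomposition puts a clique entirely inside one bag — forcing width ≥ 3. The upper and lower bounds meet at 3, so that is the treewidth.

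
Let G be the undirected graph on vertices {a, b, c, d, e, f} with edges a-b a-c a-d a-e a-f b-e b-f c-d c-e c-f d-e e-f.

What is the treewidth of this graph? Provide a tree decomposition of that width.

The largest bag has 4 vertices, giving width 3; this decomposition certifies tw(G) ≤ 3. On the other hand G contains the 4-clique {a, c, d, e}. A clique must lie in a single bag of any decomposition, so no decomposition can have width below 3. Therefore the treewidth is 3.

Treewidth 3.
One such decomposition:
Bags: B1 = {a, c, d, e}  B2 = {a, c, e, f}  B3 = {a, b, e, f}
Tree: B1–B2, B2–B3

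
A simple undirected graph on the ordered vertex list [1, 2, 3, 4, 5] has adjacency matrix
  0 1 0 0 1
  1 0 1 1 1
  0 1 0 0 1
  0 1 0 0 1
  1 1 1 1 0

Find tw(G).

A width-2 tree decomposition is:
Bags: B1 = {1, 2, 5}  B2 = {2, 4, 5}  B3 = {2, 3, 5}
Tree: B1–B2, B2–B3
Each bag holds 3 vertices, so the decomposition has width 2, which upper-bounds the treewidth. For the lower bound, the 3 vertices {1, 2, 5} are pairwise adjacent, and any tree decomposition puts a clique entirely inside one bag — forcing width ≥ 2. Therefore the treewidth is 2.

2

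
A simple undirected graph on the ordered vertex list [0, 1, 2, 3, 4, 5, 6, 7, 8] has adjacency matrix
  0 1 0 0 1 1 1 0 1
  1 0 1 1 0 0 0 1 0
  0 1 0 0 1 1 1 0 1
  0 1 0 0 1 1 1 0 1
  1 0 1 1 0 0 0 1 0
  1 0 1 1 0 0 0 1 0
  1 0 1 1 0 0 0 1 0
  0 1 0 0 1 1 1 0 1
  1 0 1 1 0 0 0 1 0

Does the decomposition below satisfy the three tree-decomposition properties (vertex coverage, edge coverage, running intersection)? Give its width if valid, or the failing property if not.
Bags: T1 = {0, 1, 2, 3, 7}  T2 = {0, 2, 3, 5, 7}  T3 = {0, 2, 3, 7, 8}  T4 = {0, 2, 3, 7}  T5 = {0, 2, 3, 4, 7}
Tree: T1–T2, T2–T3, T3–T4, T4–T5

No — vertex 6 appears in no bag.

A tree decomposition must satisfy three properties: every vertex lies in some bag; for every edge, both endpoints lie together in some bag; and for every vertex, the bags containing it form a connected subtree. Here vertex 6 appears in no bag, so the decomposition is invalid.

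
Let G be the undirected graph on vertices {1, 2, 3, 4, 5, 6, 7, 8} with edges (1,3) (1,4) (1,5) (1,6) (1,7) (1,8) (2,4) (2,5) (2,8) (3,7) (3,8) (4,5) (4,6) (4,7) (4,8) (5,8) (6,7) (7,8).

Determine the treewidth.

3

A width-3 tree decomposition is:
Bags: B1 = {1, 4, 5, 8}  B2 = {1, 4, 7, 8}  B3 = {2, 4, 5, 8}  B4 = {1, 3, 7, 8}  B5 = {1, 4, 6, 7}
Tree: B1–B2, B1–B3, B2–B4, B2–B5
The largest bag has 4 vertices, giving width 3; this decomposition certifies tw(G) ≤ 3. Conversely, {1, 3, 7, 8} is a clique of size 4, and the vertices of any clique must share a bag in every tree decomposition; so some bag has ≥ 4 vertices and tw(G) ≥ 3. The upper and lower bounds meet at 3, so that is the treewidth.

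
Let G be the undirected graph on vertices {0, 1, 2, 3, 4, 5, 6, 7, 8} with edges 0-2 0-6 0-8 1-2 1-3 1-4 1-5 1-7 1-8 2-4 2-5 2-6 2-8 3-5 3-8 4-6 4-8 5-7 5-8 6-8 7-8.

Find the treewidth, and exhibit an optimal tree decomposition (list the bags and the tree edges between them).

Every bag has size at most 4, so the width is 4 − 1 = 3 and tw(G) ≤ 3. Conversely, {0, 2, 6, 8} is a clique of size 4, and the vertices of any clique must share a bag in every tree decomposition; so some bag has ≥ 4 vertices and tw(G) ≥ 3. Combining the bounds, tw(G) = 3.

Treewidth 3.
Bags: B1 = {1, 2, 4, 8}  B2 = {1, 2, 5, 8}  B3 = {2, 4, 6, 8}  B4 = {1, 5, 7, 8}  B5 = {0, 2, 6, 8}  B6 = {1, 3, 5, 8}
Tree: B1–B2, B1–B3, B2–B4, B3–B5, B4–B6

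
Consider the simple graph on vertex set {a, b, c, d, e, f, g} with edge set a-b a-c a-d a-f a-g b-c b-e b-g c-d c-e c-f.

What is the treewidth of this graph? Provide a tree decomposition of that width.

Treewidth 2.
Bags: B1 = {a, c, d}  B2 = {a, c, f}  B3 = {a, b, c}  B4 = {b, c, e}  B5 = {a, b, g}
Tree: B1–B2, B1–B3, B3–B4, B3–B5

Each bag holds 3 vertices, so the decomposition has width 2, which upper-bounds the treewidth. Conversely, {a, b, g} is a clique of size 3, and the vertices of any clique must share a bag in every tree decomposition; so some bag has ≥ 3 vertices and tw(G) ≥ 2. Combining the bounds, tw(G) = 2.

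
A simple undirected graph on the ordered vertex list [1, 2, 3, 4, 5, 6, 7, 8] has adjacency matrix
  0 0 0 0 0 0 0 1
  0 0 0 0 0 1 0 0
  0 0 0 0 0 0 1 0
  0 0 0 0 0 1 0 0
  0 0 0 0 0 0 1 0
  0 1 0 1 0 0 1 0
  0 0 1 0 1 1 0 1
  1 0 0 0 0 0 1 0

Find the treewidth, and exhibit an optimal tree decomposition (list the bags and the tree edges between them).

Treewidth 1.
Bags: B1 = {3, 7}  B2 = {6, 7}  B3 = {5, 7}  B4 = {7, 8}  B5 = {2, 6}  B6 = {4, 6}  B7 = {1, 8}
Tree: B1–B2, B2–B3, B3–B4, B2–B5, B5–B6, B4–B7

Every bag has size at most 2, so the width is 2 − 1 = 1 and tw(G) ≤ 1. G has an edge, so its treewidth is at least 1. Combining the bounds, tw(G) = 1.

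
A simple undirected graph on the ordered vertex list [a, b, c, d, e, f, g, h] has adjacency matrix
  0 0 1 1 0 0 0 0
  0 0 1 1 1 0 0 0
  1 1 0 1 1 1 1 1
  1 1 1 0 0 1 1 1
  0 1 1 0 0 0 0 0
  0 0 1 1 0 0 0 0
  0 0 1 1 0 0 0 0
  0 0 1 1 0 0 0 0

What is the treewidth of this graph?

2

A width-2 tree decomposition is:
Bags: B1 = {a, c, d}  B2 = {c, d, f}  B3 = {c, d, h}  B4 = {b, c, d}  B5 = {c, d, g}  B6 = {b, c, e}
Tree: B1–B2, B1–B3, B1–B4, B3–B5, B4–B6
Every bag has size at most 3, so the width is 3 − 1 = 2 and tw(G) ≤ 2. Conversely, {c, d, f} is a clique of size 3, and the vertices of any clique must share a bag in every tree decomposition; so some bag has ≥ 3 vertices and tw(G) ≥ 2. Hence tw(G) = 2 exactly.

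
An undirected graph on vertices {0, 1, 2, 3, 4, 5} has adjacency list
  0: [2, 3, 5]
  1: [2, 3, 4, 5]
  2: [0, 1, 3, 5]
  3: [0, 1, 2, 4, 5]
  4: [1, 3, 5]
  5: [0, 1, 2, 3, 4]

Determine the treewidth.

A width-3 tree decomposition is:
Bags: B1 = {1, 2, 3, 5}  B2 = {1, 3, 4, 5}  B3 = {0, 2, 3, 5}
Tree: B1–B2, B1–B3
The largest bag has 4 vertices, giving width 3; this decomposition certifies tw(G) ≤ 3. On the other hand G contains the 4-clique {0, 2, 3, 5}. A clique must lie in a single bag of any decomposition, so no decomposition can have width below 3. Hence tw(G) = 3 exactly.

3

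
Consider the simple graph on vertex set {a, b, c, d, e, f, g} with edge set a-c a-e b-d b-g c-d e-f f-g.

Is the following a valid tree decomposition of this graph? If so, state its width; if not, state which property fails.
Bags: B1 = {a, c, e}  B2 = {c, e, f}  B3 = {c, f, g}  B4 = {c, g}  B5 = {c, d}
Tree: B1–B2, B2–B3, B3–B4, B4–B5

No — vertex b appears in no bag.

A tree decomposition must satisfy three properties: every vertex lies in some bag; for every edge, both endpoints lie together in some bag; and for every vertex, the bags containing it form a connected subtree. Here vertex b appears in no bag, so the decomposition is invalid.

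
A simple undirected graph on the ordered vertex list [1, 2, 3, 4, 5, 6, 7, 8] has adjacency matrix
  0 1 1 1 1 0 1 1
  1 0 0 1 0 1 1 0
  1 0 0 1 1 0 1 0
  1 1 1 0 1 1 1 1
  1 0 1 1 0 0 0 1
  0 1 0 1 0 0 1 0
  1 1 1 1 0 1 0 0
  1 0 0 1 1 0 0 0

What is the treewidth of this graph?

A width-3 tree decomposition is:
Bags: B1 = {1, 2, 4, 7}  B2 = {2, 4, 6, 7}  B3 = {1, 3, 4, 7}  B4 = {1, 3, 4, 5}  B5 = {1, 4, 5, 8}
Tree: B1–B2, B1–B3, B3–B4, B4–B5
The largest bag has 4 vertices, giving width 3; this decomposition certifies tw(G) ≤ 3. For the lower bound, the 4 vertices {1, 4, 5, 8} are pairwise adjacent, and any tree decomposition puts a clique entirely inside one bag — forcing width ≥ 3. Therefore the treewidth is 3.

3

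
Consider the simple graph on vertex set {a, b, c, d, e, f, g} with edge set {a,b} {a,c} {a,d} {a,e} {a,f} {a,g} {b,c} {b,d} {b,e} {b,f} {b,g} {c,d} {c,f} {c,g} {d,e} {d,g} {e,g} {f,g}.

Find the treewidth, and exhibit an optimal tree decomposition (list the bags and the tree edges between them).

Treewidth 4.
One optimal decomposition is:
Bags: B1 = {a, b, d, e, g}  B2 = {a, b, c, d, g}  B3 = {a, b, c, f, g}
Tree: B1–B2, B2–B3

Each bag holds 5 vertices, so the decomposition has width 4, which upper-bounds the treewidth. Conversely, {a, b, d, e, g} is a clique of size 5, and the vertices of any clique must share a bag in every tree decomposition; so some bag has ≥ 5 vertices and tw(G) ≥ 4. Therefore the treewidth is 4.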